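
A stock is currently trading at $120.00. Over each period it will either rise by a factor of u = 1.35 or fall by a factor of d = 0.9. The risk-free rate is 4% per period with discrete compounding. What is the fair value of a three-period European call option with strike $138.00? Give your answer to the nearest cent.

Risk-neutral probability p = (1 + 0.04 − 0.9)/(1.35 − 0.9) = 0.1400/0.4500 = 0.3111
Terminal stock prices: S_uuu = 295.2, S_uud = 196.8, S_udd = 131.2, S_ddd = 87.48
Terminal payoffs (S − K): max(157.2, 0) = 157.2, max(58.83, 0) = 58.83, max(-6.78, 0) = 0, max(-50.52, 0) = 0
Node uu (S = 218.7): V_uu = 1/1.04·[0.3111·157.2450 + 0.6889·58.8300] = 86.0077
Node ud (S = 145.8): V_ud = 1/1.04·[0.3111·58.8300 + 0.6889·0.0000] = 17.5987
Node dd (S = 97.2): V_dd = 1/1.04·[0.3111·0.0000 + 0.6889·0.0000] = 0.0000
Node u (S = 162): V_u = 1/1.04·[0.3111·86.0077 + 0.6889·17.5987] = 37.3861
Node d (S = 108): V_d = 1/1.04·[0.3111·17.5987 + 0.6889·0.0000] = 5.2646
Node 0 (S = 120): V_0 = 1/1.04·[0.3111·37.3861 + 0.6889·5.2646] = 14.6711

$14.67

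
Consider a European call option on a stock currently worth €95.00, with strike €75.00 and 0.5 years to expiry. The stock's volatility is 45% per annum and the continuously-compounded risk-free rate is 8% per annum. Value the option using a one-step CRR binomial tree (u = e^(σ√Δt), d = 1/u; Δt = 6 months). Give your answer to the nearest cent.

€25.86

CRR parameters: u = e^(σ√Δt) = e^(0.45·√0.5) = 1.3746, d = 1/u = 0.7275
Per-period rate: rΔt = 0.08·0.5 = 0.04, so R = e^0.04 = 1.0408
Risk-neutral probability p = (e^0.04 − 0.7275)/(1.3746 − 0.7275) = 0.3134/0.6472 = 0.4842
Terminal stock prices: S_u = 130.6, S_d = 69.11
Terminal payoffs (S − K): max(55.59, 0) = 55.59, max(-5.891, 0) = 0
Node 0 (S = 95): V_0 = e^(−0.04)·[0.4842·55.5916 + 0.5158·0.0000] = 25.8606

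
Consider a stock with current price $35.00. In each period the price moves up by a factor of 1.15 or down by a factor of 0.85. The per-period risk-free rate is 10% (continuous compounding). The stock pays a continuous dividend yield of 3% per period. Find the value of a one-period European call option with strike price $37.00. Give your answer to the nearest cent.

Per-period risk-free factor R = e^0.1 = 1.1052; dividend-adjusted growth = e^(0.1−0.03) = 1.0725.
Risk-neutral probability p = (1.0725 − 0.85)/(1.15 − 0.85) = 0.2225/0.3000 = 0.7417
Terminal stock prices: S_u = 40.25, S_d = 29.75
Terminal payoffs (S − K): max(3.25, 0) = 3.25, max(-7.25, 0) = 0
Node 0 (S = 35): V_0 = e^(−0.1)·[0.7417·3.2500 + 0.2583·0.0000] = 2.1811

$2.18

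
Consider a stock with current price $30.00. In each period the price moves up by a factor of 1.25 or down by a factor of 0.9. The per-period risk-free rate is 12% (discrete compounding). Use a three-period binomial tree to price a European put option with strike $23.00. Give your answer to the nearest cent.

$0.04

Risk-neutral probability p = (1 + 0.12 − 0.9)/(1.25 − 0.9) = 0.2200/0.3500 = 0.6286
Terminal stock prices: S_uuu = 58.59, S_uud = 42.19, S_udd = 30.38, S_ddd = 21.87
Terminal payoffs (K − S): max(-35.59, 0) = 0, max(-19.19, 0) = 0, max(-7.375, 0) = 0, max(1.13, 0) = 1.13
Node uu (S = 46.88): V_uu = 1/1.12·[0.6286·0.0000 + 0.3714·0.0000] = 0.0000
Node ud (S = 33.75): V_ud = 1/1.12·[0.6286·0.0000 + 0.3714·0.0000] = 0.0000
Node dd (S = 24.3): V_dd = 1/1.12·[0.6286·0.0000 + 0.3714·1.1300] = 0.3747
Node u (S = 37.5): V_u = 1/1.12·[0.6286·0.0000 + 0.3714·0.0000] = 0.0000
Node d (S = 27): V_d = 1/1.12·[0.6286·0.0000 + 0.3714·0.3747] = 0.1243
Node 0 (S = 30): V_0 = 1/1.12·[0.6286·0.0000 + 0.3714·0.1243] = 0.0412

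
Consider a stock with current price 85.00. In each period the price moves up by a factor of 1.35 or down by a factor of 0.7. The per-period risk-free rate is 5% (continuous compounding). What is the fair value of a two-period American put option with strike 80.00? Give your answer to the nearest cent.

8.96

Risk-neutral probability p = (e^0.05 − 0.7)/(1.35 − 0.7) = 0.3513/0.6500 = 0.5404
Terminal stock prices: S_uu = 154.9, S_ud = 80.33, S_dd = 41.65
Terminal payoffs (K − S): max(-74.91, 0) = 0, max(-0.325, 0) = 0, max(38.35, 0) = 38.35
Node u (S = 114.8): continuation = e^(−0.05)·[0.5404·0.0000 + 0.4596·0.0000] = 0.0000; exercise value = 0.0000 ≤ continuation, so V_u = 0.0000
Node d (S = 59.5): continuation = e^(−0.05)·[0.5404·0.0000 + 0.4596·38.3500] = 16.7654; exercise value = 20.5000 > continuation, so V_d = 20.5000 (exercise)
Node 0 (S = 85): continuation = e^(−0.05)·[0.5404·0.0000 + 0.4596·20.5000] = 8.9620; exercise value = 0.0000 ≤ continuation, so V_0 = 8.9620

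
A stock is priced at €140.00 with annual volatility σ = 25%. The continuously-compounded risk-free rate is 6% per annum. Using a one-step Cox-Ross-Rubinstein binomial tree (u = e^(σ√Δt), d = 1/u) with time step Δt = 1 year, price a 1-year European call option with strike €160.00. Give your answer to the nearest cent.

€10.43

CRR parameters: u = e^(σ√Δt) = e^(0.25·√1) = 1.2840, d = 1/u = 0.7788
Per-period rate: rΔt = 0.06·1 = 0.06, so R = e^0.06 = 1.0618
Risk-neutral probability p = (e^0.06 − 0.7788)/(1.2840 − 0.7788) = 0.2830/0.5052 = 0.5602
Terminal stock prices: S_u = 179.8, S_d = 109
Terminal payoffs (S − K): max(19.76, 0) = 19.76, max(-50.97, 0) = 0
Node 0 (S = 140): V_0 = e^(−0.06)·[0.5602·19.7636 + 0.4398·0.0000] = 10.4271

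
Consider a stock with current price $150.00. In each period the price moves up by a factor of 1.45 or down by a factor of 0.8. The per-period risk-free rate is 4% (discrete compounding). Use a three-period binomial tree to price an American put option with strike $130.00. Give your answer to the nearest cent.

$12.51

Risk-neutral probability p = (1 + 0.04 − 0.8)/(1.45 − 0.8) = 0.2400/0.6500 = 0.3692
Terminal stock prices: S_uuu = 457.3, S_uud = 252.3, S_udd = 139.2, S_ddd = 76.8
Terminal payoffs (K − S): max(-327.3, 0) = 0, max(-122.3, 0) = 0, max(-9.2, 0) = 0, max(53.2, 0) = 53.2
Node uu (S = 315.4): continuation = 1/1.04·[0.3692·0.0000 + 0.6308·0.0000] = 0.0000; exercise value = 0.0000 ≤ continuation, so V_uu = 0.0000
Node ud (S = 174): continuation = 1/1.04·[0.3692·0.0000 + 0.6308·0.0000] = 0.0000; exercise value = 0.0000 ≤ continuation, so V_ud = 0.0000
Node dd (S = 96): continuation = 1/1.04·[0.3692·0.0000 + 0.6308·53.2000] = 32.2663; exercise value = 34.0000 > continuation, so V_dd = 34.0000 (exercise)
Node u (S = 217.5): continuation = 1/1.04·[0.3692·0.0000 + 0.6308·0.0000] = 0.0000; exercise value = 0.0000 ≤ continuation, so V_u = 0.0000
Node d (S = 120): continuation = 1/1.04·[0.3692·0.0000 + 0.6308·34.0000] = 20.6213; exercise value = 10.0000 ≤ continuation, so V_d = 20.6213
Node 0 (S = 150): continuation = 1/1.04·[0.3692·0.0000 + 0.6308·20.6213] = 12.5070; exercise value = 0.0000 ≤ continuation, so V_0 = 12.5070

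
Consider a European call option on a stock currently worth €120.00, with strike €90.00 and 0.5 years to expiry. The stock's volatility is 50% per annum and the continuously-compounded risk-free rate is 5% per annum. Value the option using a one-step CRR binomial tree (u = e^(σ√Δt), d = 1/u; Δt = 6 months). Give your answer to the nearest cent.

€35.31

CRR parameters: u = e^(σ√Δt) = e^(0.5·√0.5) = 1.4241, d = 1/u = 0.7022
Per-period rate: rΔt = 0.05·0.5 = 0.025, so R = e^0.025 = 1.0253
Risk-neutral probability p = (e^0.025 − 0.7022)/(1.4241 − 0.7022) = 0.3231/0.7219 = 0.4476
Terminal stock prices: S_u = 170.9, S_d = 84.26
Terminal payoffs (S − K): max(80.89, 0) = 80.89, max(-5.737, 0) = 0
Node 0 (S = 120): V_0 = e^(−0.025)·[0.4476·80.8943 + 0.5524·0.0000] = 35.3133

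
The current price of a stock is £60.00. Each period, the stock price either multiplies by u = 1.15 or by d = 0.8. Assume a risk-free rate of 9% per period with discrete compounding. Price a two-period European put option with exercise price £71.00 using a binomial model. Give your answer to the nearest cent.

£4.58

Risk-neutral probability p = (1 + 0.09 − 0.8)/(1.15 − 0.8) = 0.2900/0.3500 = 0.8286
Terminal stock prices: S_uu = 79.35, S_ud = 55.2, S_dd = 38.4
Terminal payoffs (K − S): max(-8.35, 0) = 0, max(15.8, 0) = 15.8, max(32.6, 0) = 32.6
Node u (S = 69): V_u = 1/1.09·[0.8286·0.0000 + 0.1714·15.8000] = 2.4849
Node d (S = 48): V_d = 1/1.09·[0.8286·15.8000 + 0.1714·32.6000] = 17.1376
Node 0 (S = 60): V_0 = 1/1.09·[0.8286·2.4849 + 0.1714·17.1376] = 4.5842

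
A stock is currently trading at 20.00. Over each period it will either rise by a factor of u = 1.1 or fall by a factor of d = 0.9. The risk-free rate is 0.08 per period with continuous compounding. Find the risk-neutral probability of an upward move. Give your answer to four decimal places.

Risk-neutral probability p = (e^0.08 − 0.9)/(1.1 − 0.9) = 0.1833/0.2000 = 0.9164

p = 0.9164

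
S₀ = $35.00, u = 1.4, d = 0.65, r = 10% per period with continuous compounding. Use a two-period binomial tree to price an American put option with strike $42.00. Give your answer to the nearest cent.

Risk-neutral probability p = (e^0.1 − 0.65)/(1.4 − 0.65) = 0.4552/0.7500 = 0.6069
Terminal stock prices: S_uu = 68.6, S_ud = 31.85, S_dd = 14.79
Terminal payoffs (K − S): max(-26.6, 0) = 0, max(10.15, 0) = 10.15, max(27.21, 0) = 27.21
Node u (S = 49): continuation = e^(−0.1)·[0.6069·0.0000 + 0.3931·10.1500] = 3.6103; exercise value = 0.0000 ≤ continuation, so V_u = 3.6103
Node d (S = 22.75): continuation = e^(−0.1)·[0.6069·10.1500 + 0.3931·27.2125] = 15.2532; exercise value = 19.2500 > continuation, so V_d = 19.2500 (exercise)
Node 0 (S = 35): continuation = e^(−0.1)·[0.6069·3.6103 + 0.3931·19.2500] = 8.8297; exercise value = 7.0000 ≤ continuation, so V_0 = 8.8297

$8.83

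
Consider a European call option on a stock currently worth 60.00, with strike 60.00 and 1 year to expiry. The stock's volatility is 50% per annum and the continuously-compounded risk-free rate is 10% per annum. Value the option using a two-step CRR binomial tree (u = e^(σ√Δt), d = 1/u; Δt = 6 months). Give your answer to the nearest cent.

CRR parameters: u = e^(σ√Δt) = e^(0.5·√0.5) = 1.4241, d = 1/u = 0.7022
Per-period rate: rΔt = 0.1·0.5 = 0.05, so R = e^0.05 = 1.0513
Risk-neutral probability p = (e^0.05 − 0.7022)/(1.4241 − 0.7022) = 0.3491/0.7219 = 0.4835
Terminal stock prices: S_uu = 121.7, S_ud = 60, S_dd = 29.58
Terminal payoffs (S − K): max(61.69, 0) = 61.69, max(0, 0) = 0, max(-30.42, 0) = 0
Node u (S = 85.45): V_u = e^(−0.05)·[0.4835·61.6869 + 0.5165·0.0000] = 28.3734
Node d (S = 42.13): V_d = e^(−0.05)·[0.4835·0.0000 + 0.5165·0.0000] = 0.0000
Node 0 (S = 60): V_0 = e^(−0.05)·[0.4835·28.3734 + 0.5165·0.0000] = 13.0506

13.05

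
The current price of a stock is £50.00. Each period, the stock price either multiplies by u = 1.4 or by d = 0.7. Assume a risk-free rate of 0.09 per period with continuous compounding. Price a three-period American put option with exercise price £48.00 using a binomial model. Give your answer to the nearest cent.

£6.31

Risk-neutral probability p = (e^0.09 − 0.7)/(1.4 − 0.7) = 0.3942/0.7000 = 0.5631
Terminal stock prices: S_uuu = 137.2, S_uud = 68.6, S_udd = 34.3, S_ddd = 17.15
Terminal payoffs (K − S): max(-89.2, 0) = 0, max(-20.6, 0) = 0, max(13.7, 0) = 13.7, max(30.85, 0) = 30.85
Node uu (S = 98): continuation = e^(−0.09)·[0.5631·0.0000 + 0.4369·0.0000] = 0.0000; exercise value = 0.0000 ≤ continuation, so V_uu = 0.0000
Node ud (S = 49): continuation = e^(−0.09)·[0.5631·0.0000 + 0.4369·13.7000] = 5.4703; exercise value = 0.0000 ≤ continuation, so V_ud = 5.4703
Node dd (S = 24.5): continuation = e^(−0.09)·[0.5631·13.7000 + 0.4369·30.8500] = 19.3687; exercise value = 23.5000 > continuation, so V_dd = 23.5000 (exercise)
Node u (S = 70): continuation = e^(−0.09)·[0.5631·0.0000 + 0.4369·5.4703] = 2.1842; exercise value = 0.0000 ≤ continuation, so V_u = 2.1842
Node d (S = 35): continuation = e^(−0.09)·[0.5631·5.4703 + 0.4369·23.5000] = 12.1986; exercise value = 13.0000 > continuation, so V_d = 13.0000 (exercise)
Node 0 (S = 50): continuation = e^(−0.09)·[0.5631·2.1842 + 0.4369·13.0000] = 6.3149; exercise value = 0.0000 ≤ continuation, so V_0 = 6.3149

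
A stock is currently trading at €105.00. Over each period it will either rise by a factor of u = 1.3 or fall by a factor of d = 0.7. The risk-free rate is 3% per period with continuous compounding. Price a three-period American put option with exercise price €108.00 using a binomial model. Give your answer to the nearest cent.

€19.22

Risk-neutral probability p = (e^0.03 − 0.7)/(1.3 − 0.7) = 0.3305/0.6000 = 0.5508
Terminal stock prices: S_uuu = 230.7, S_uud = 124.2, S_udd = 66.88, S_ddd = 36.01
Terminal payoffs (K − S): max(-122.7, 0) = 0, max(-16.22, 0) = 0, max(41.12, 0) = 41.12, max(71.99, 0) = 71.99
Node uu (S = 177.5): continuation = e^(−0.03)·[0.5508·0.0000 + 0.4492·0.0000] = 0.0000; exercise value = 0.0000 ≤ continuation, so V_uu = 0.0000
Node ud (S = 95.55): continuation = e^(−0.03)·[0.5508·0.0000 + 0.4492·41.1150] = 17.9247; exercise value = 12.4500 ≤ continuation, so V_ud = 17.9247
Node dd (S = 51.45): continuation = e^(−0.03)·[0.5508·41.1150 + 0.4492·71.9850] = 53.3581; exercise value = 56.5500 > continuation, so V_dd = 56.5500 (exercise)
Node u (S = 136.5): continuation = e^(−0.03)·[0.5508·0.0000 + 0.4492·17.9247] = 7.8146; exercise value = 0.0000 ≤ continuation, so V_u = 7.8146
Node d (S = 73.5): continuation = e^(−0.03)·[0.5508·17.9247 + 0.4492·56.5500] = 34.2342; exercise value = 34.5000 > continuation, so V_d = 34.5000 (exercise)
Node 0 (S = 105): continuation = e^(−0.03)·[0.5508·7.8146 + 0.4492·34.5000] = 19.2175; exercise value = 3.0000 ≤ continuation, so V_0 = 19.2175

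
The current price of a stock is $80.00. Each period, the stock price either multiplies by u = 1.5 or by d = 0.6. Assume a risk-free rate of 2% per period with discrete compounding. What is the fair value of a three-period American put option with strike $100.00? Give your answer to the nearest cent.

$34.29

Risk-neutral probability p = (1 + 0.02 − 0.6)/(1.5 − 0.6) = 0.4200/0.9000 = 0.4667
Terminal stock prices: S_uuu = 270, S_uud = 108, S_udd = 43.2, S_ddd = 17.28
Terminal payoffs (K − S): max(-170, 0) = 0, max(-8, 0) = 0, max(56.8, 0) = 56.8, max(82.72, 0) = 82.72
Node uu (S = 180): continuation = 1/1.02·[0.4667·0.0000 + 0.5333·0.0000] = 0.0000; exercise value = 0.0000 ≤ continuation, so V_uu = 0.0000
Node ud (S = 72): continuation = 1/1.02·[0.4667·0.0000 + 0.5333·56.8000] = 29.6993; exercise value = 28.0000 ≤ continuation, so V_ud = 29.6993
Node dd (S = 28.8): continuation = 1/1.02·[0.4667·56.8000 + 0.5333·82.7200] = 69.2392; exercise value = 71.2000 > continuation, so V_dd = 71.2000 (exercise)
Node u (S = 120): continuation = 1/1.02·[0.4667·0.0000 + 0.5333·29.6993] = 15.5291; exercise value = 0.0000 ≤ continuation, so V_u = 15.5291
Node d (S = 48): continuation = 1/1.02·[0.4667·29.6993 + 0.5333·71.2000] = 50.8167; exercise value = 52.0000 > continuation, so V_d = 52.0000 (exercise)
Node 0 (S = 80): continuation = 1/1.02·[0.4667·15.5291 + 0.5333·52.0000] = 34.2943; exercise value = 20.0000 ≤ continuation, so V_0 = 34.2943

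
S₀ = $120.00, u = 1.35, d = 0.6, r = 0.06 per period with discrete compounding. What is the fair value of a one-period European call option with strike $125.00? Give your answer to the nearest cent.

$21.41

Risk-neutral probability p = (1 + 0.06 − 0.6)/(1.35 − 0.6) = 0.4600/0.7500 = 0.6133
Terminal stock prices: S_u = 162, S_d = 72
Terminal payoffs (S − K): max(37, 0) = 37, max(-53, 0) = 0
Node 0 (S = 120): V_0 = 1/1.06·[0.6133·37.0000 + 0.3867·0.0000] = 21.4088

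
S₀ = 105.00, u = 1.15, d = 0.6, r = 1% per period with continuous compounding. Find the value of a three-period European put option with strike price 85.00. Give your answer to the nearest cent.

Risk-neutral probability p = (e^0.01 − 0.6)/(1.15 − 0.6) = 0.4101/0.5500 = 0.7455
Terminal stock prices: S_uuu = 159.7, S_uud = 83.32, S_udd = 43.47, S_ddd = 22.68
Terminal payoffs (K − S): max(-74.69, 0) = 0, max(1.683, 0) = 1.683, max(41.53, 0) = 41.53, max(62.32, 0) = 62.32
Node uu (S = 138.9): V_uu = e^(−0.01)·[0.7455·0.0000 + 0.2545·1.6825] = 0.4239
Node ud (S = 72.45): V_ud = e^(−0.01)·[0.7455·1.6825 + 0.2545·41.5300] = 11.7042
Node dd (S = 37.8): V_dd = e^(−0.01)·[0.7455·41.5300 + 0.2545·62.3200] = 46.3542
Node u (S = 120.7): V_u = e^(−0.01)·[0.7455·0.4239 + 0.2545·11.7042] = 3.2614
Node d (S = 63): V_d = e^(−0.01)·[0.7455·11.7042 + 0.2545·46.3542] = 20.3169
Node 0 (S = 105): V_0 = e^(−0.01)·[0.7455·3.2614 + 0.2545·20.3169] = 7.5256

7.53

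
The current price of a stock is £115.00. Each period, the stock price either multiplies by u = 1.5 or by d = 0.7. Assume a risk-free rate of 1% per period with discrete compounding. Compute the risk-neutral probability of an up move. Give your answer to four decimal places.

Risk-neutral probability p = (1 + 0.01 − 0.7)/(1.5 − 0.7) = 0.3100/0.8000 = 0.3875

p = 0.3875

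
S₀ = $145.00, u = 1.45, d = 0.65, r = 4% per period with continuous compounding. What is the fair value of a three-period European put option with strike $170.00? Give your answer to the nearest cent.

Risk-neutral probability p = (e^0.04 − 0.65)/(1.45 − 0.65) = 0.3908/0.8000 = 0.4885
Terminal stock prices: S_uuu = 442.1, S_uud = 198.2, S_udd = 88.83, S_ddd = 39.82
Terminal payoffs (K − S): max(-272.1, 0) = 0, max(-28.16, 0) = 0, max(81.17, 0) = 81.17, max(130.2, 0) = 130.2
Node uu (S = 304.9): V_uu = e^(−0.04)·[0.4885·0.0000 + 0.5115·0.0000] = 0.0000
Node ud (S = 136.7): V_ud = e^(−0.04)·[0.4885·0.0000 + 0.5115·81.1694] = 39.8891
Node dd (S = 61.26): V_dd = e^(−0.04)·[0.4885·81.1694 + 0.5115·130.1794] = 102.0717
Node u (S = 210.2): V_u = e^(−0.04)·[0.4885·0.0000 + 0.5115·39.8891] = 19.6028
Node d (S = 94.25): V_d = e^(−0.04)·[0.4885·39.8891 + 0.5115·102.0717] = 68.8835
Node 0 (S = 145): V_0 = e^(−0.04)·[0.4885·19.6028 + 0.5115·68.8835] = 43.0522

$43.05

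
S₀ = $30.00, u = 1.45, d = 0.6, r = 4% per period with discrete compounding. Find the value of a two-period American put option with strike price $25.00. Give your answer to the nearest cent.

$3.25

Risk-neutral probability p = (1 + 0.04 − 0.6)/(1.45 − 0.6) = 0.4400/0.8500 = 0.5176
Terminal stock prices: S_uu = 63.08, S_ud = 26.1, S_dd = 10.8
Terminal payoffs (K − S): max(-38.08, 0) = 0, max(-1.1, 0) = 0, max(14.2, 0) = 14.2
Node u (S = 43.5): continuation = 1/1.04·[0.5176·0.0000 + 0.4824·0.0000] = 0.0000; exercise value = 0.0000 ≤ continuation, so V_u = 0.0000
Node d (S = 18): continuation = 1/1.04·[0.5176·0.0000 + 0.4824·14.2000] = 6.5860; exercise value = 7.0000 > continuation, so V_d = 7.0000 (exercise)
Node 0 (S = 30): continuation = 1/1.04·[0.5176·0.0000 + 0.4824·7.0000] = 3.2466; exercise value = 0.0000 ≤ continuation, so V_0 = 3.2466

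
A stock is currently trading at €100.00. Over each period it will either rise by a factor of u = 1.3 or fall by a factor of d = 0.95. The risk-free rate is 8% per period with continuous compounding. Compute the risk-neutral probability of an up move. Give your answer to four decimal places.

p = 0.3808

Risk-neutral probability p = (e^0.08 − 0.95)/(1.3 − 0.95) = 0.1333/0.3500 = 0.3808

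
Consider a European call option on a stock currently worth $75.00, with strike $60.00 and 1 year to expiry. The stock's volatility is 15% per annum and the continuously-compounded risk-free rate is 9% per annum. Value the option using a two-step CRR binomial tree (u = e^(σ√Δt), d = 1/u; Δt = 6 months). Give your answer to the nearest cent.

CRR parameters: u = e^(σ√Δt) = e^(0.15·√0.5) = 1.1119, d = 1/u = 0.8994
Per-period rate: rΔt = 0.09·0.5 = 0.045, so R = e^0.045 = 1.0460
Risk-neutral probability p = (e^0.045 − 0.8994)/(1.1119 − 0.8994) = 0.1467/0.2125 = 0.6901
Terminal stock prices: S_uu = 92.72, S_ud = 75, S_dd = 60.66
Terminal payoffs (S − K): max(32.72, 0) = 32.72, max(15, 0) = 15, max(0.6643, 0) = 0.6643
Node u (S = 83.39): V_u = e^(−0.045)·[0.6901·32.7233 + 0.3099·15.0000] = 26.0323
Node d (S = 67.45): V_d = e^(−0.045)·[0.6901·15.0000 + 0.3099·0.6643] = 10.0925
Node 0 (S = 75): V_0 = e^(−0.045)·[0.6901·26.0323 + 0.3099·10.0925] = 20.1641

$20.16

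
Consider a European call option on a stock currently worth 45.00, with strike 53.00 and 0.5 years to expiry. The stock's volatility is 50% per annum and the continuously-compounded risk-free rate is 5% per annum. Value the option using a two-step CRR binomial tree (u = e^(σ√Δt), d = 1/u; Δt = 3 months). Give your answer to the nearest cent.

4.43

CRR parameters: u = e^(σ√Δt) = e^(0.5·√0.25) = 1.2840, d = 1/u = 0.7788
Per-period rate: rΔt = 0.05·0.25 = 0.0125, so R = e^0.0125 = 1.0126
Risk-neutral probability p = (e^0.0125 − 0.7788)/(1.2840 − 0.7788) = 0.2338/0.5052 = 0.4627
Terminal stock prices: S_uu = 74.19, S_ud = 45, S_dd = 27.29
Terminal payoffs (S − K): max(21.19, 0) = 21.19, max(-8, 0) = 0, max(-25.71, 0) = 0
Node u (S = 57.78): V_u = e^(−0.0125)·[0.4627·21.1925 + 0.5373·0.0000] = 9.6844
Node d (S = 35.05): V_d = e^(−0.0125)·[0.4627·0.0000 + 0.5373·0.0000] = 0.0000
Node 0 (S = 45): V_0 = e^(−0.0125)·[0.4627·9.6844 + 0.5373·0.0000] = 4.4255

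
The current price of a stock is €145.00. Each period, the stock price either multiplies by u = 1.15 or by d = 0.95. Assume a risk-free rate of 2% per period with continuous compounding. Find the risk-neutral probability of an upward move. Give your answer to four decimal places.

Risk-neutral probability p = (e^0.02 − 0.95)/(1.15 − 0.95) = 0.0702/0.2000 = 0.3510

p = 0.3510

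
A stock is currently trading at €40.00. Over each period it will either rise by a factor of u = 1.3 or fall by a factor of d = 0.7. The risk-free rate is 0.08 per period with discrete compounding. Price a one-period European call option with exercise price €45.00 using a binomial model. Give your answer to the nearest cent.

€4.10

Risk-neutral probability p = (1 + 0.08 − 0.7)/(1.3 − 0.7) = 0.3800/0.6000 = 0.6333
Terminal stock prices: S_u = 52, S_d = 28
Terminal payoffs (S − K): max(7, 0) = 7, max(-17, 0) = 0
Node 0 (S = 40): V_0 = 1/1.08·[0.6333·7.0000 + 0.3667·0.0000] = 4.1049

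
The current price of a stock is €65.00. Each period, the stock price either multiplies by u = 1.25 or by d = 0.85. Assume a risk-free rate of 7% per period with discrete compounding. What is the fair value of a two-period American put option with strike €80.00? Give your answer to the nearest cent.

€15.00

Risk-neutral probability p = (1 + 0.07 − 0.85)/(1.25 − 0.85) = 0.2200/0.4000 = 0.5500
Terminal stock prices: S_uu = 101.6, S_ud = 69.06, S_dd = 46.96
Terminal payoffs (K − S): max(-21.56, 0) = 0, max(10.94, 0) = 10.94, max(33.04, 0) = 33.04
Node u (S = 81.25): continuation = 1/1.07·[0.5500·0.0000 + 0.4500·10.9375] = 4.5999; exercise value = 0.0000 ≤ continuation, so V_u = 4.5999
Node d (S = 55.25): continuation = 1/1.07·[0.5500·10.9375 + 0.4500·33.0375] = 19.5164; exercise value = 24.7500 > continuation, so V_d = 24.7500 (exercise)
Node 0 (S = 65): continuation = 1/1.07·[0.5500·4.5999 + 0.4500·24.7500] = 12.7733; exercise value = 15.0000 > continuation, so V_0 = 15.0000 (exercise)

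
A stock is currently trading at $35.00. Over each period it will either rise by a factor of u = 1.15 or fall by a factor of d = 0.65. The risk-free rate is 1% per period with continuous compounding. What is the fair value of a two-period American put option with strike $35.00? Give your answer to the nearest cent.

$5.14

Risk-neutral probability p = (e^0.01 − 0.65)/(1.15 − 0.65) = 0.3601/0.5000 = 0.7201
Terminal stock prices: S_uu = 46.29, S_ud = 26.16, S_dd = 14.79
Terminal payoffs (K − S): max(-11.29, 0) = 0, max(8.837, 0) = 8.837, max(20.21, 0) = 20.21
Node u (S = 40.25): continuation = e^(−0.01)·[0.7201·0.0000 + 0.2799·8.8375] = 2.4490; exercise value = 0.0000 ≤ continuation, so V_u = 2.4490
Node d (S = 22.75): continuation = e^(−0.01)·[0.7201·8.8375 + 0.2799·20.2125] = 11.9017; exercise value = 12.2500 > continuation, so V_d = 12.2500 (exercise)
Node 0 (S = 35): continuation = e^(−0.01)·[0.7201·2.4490 + 0.2799·12.2500] = 5.1406; exercise value = 0.0000 ≤ continuation, so V_0 = 5.1406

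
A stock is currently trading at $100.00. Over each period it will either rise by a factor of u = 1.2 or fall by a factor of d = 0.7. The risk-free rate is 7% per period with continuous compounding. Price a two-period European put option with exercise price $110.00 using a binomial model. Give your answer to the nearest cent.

$12.04

Risk-neutral probability p = (e^0.07 − 0.7)/(1.2 − 0.7) = 0.3725/0.5000 = 0.7450
Terminal stock prices: S_uu = 144, S_ud = 84, S_dd = 49
Terminal payoffs (K − S): max(-34, 0) = 0, max(26, 0) = 26, max(61, 0) = 61
Node u (S = 120): V_u = e^(−0.07)·[0.7450·0.0000 + 0.2550·26.0000] = 6.1814
Node d (S = 70): V_d = e^(−0.07)·[0.7450·26.0000 + 0.2550·61.0000] = 32.5633
Node 0 (S = 100): V_0 = e^(−0.07)·[0.7450·6.1814 + 0.2550·32.5633] = 12.0357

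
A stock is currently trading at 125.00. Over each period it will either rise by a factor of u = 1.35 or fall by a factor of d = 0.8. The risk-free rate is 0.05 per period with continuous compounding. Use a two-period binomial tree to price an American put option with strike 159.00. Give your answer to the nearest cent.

35.87

Risk-neutral probability p = (e^0.05 − 0.8)/(1.35 − 0.8) = 0.2513/0.5500 = 0.4569
Terminal stock prices: S_uu = 227.8, S_ud = 135, S_dd = 80
Terminal payoffs (K − S): max(-68.81, 0) = 0, max(24, 0) = 24, max(79, 0) = 79
Node u (S = 168.8): continuation = e^(−0.05)·[0.4569·0.0000 + 0.5431·24.0000] = 12.3997; exercise value = 0.0000 ≤ continuation, so V_u = 12.3997
Node d (S = 100): continuation = e^(−0.05)·[0.4569·24.0000 + 0.5431·79.0000] = 51.2455; exercise value = 59.0000 > continuation, so V_d = 59.0000 (exercise)
Node 0 (S = 125): continuation = e^(−0.05)·[0.4569·12.3997 + 0.5431·59.0000] = 35.8712; exercise value = 34.0000 ≤ continuation, so V_0 = 35.8712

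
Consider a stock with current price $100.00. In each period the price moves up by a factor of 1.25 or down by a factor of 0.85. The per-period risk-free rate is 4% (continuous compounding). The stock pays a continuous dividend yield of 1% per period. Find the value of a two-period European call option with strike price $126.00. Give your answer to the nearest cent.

$5.68

Per-period risk-free factor R = e^0.04 = 1.0408; dividend-adjusted growth = e^(0.04−0.01) = 1.0305.
Risk-neutral probability p = (1.0305 − 0.85)/(1.25 − 0.85) = 0.1805/0.4000 = 0.4511
Terminal stock prices: S_uu = 156.2, S_ud = 106.2, S_dd = 72.25
Terminal payoffs (S − K): max(30.25, 0) = 30.25, max(-19.75, 0) = 0, max(-53.75, 0) = 0
Node u (S = 125): V_u = e^(−0.04)·[0.4511·30.2500 + 0.5489·0.0000] = 13.1118
Node d (S = 85): V_d = e^(−0.04)·[0.4511·0.0000 + 0.5489·0.0000] = 0.0000
Node 0 (S = 100): V_0 = e^(−0.04)·[0.4511·13.1118 + 0.5489·0.0000] = 5.6833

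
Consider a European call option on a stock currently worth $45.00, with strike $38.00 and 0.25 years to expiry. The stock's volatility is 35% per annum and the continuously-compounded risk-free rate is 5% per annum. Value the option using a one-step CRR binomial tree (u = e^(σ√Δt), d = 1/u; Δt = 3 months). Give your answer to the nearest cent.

$7.58

CRR parameters: u = e^(σ√Δt) = e^(0.35·√0.25) = 1.1912, d = 1/u = 0.8395
Per-period rate: rΔt = 0.05·0.25 = 0.0125, so R = e^0.0125 = 1.0126
Risk-neutral probability p = (e^0.0125 − 0.8395)/(1.1912 − 0.8395) = 0.1731/0.3518 = 0.4921
Terminal stock prices: S_u = 53.61, S_d = 37.78
Terminal payoffs (S − K): max(15.61, 0) = 15.61, max(-0.2244, 0) = 0
Node 0 (S = 45): V_0 = e^(−0.0125)·[0.4921·15.6061 + 0.5079·0.0000] = 7.5846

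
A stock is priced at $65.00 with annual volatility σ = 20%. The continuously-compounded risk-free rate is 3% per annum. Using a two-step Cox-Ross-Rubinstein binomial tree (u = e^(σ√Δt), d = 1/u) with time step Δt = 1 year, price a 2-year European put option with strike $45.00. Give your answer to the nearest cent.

$0.30

CRR parameters: u = e^(σ√Δt) = e^(0.2·√1) = 1.2214, d = 1/u = 0.8187
Per-period rate: rΔt = 0.03·1 = 0.03, so R = e^0.03 = 1.0305
Risk-neutral probability p = (e^0.03 − 0.8187)/(1.2214 − 0.8187) = 0.2117/0.4027 = 0.5258
Terminal stock prices: S_uu = 96.97, S_ud = 65, S_dd = 43.57
Terminal payoffs (K − S): max(-51.97, 0) = 0, max(-20, 0) = 0, max(1.429, 0) = 1.429
Node u (S = 79.39): V_u = e^(−0.03)·[0.5258·0.0000 + 0.4742·0.0000] = 0.0000
Node d (S = 53.22): V_d = e^(−0.03)·[0.5258·0.0000 + 0.4742·1.4292] = 0.6577
Node 0 (S = 65): V_0 = e^(−0.03)·[0.5258·0.0000 + 0.4742·0.6577] = 0.3027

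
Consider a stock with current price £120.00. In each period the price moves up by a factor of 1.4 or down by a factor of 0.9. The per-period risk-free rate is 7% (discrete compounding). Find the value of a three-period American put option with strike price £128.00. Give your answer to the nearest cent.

£12.34

Risk-neutral probability p = (1 + 0.07 − 0.9)/(1.4 − 0.9) = 0.1700/0.5000 = 0.3400
Terminal stock prices: S_uuu = 329.3, S_uud = 211.7, S_udd = 136.1, S_ddd = 87.48
Terminal payoffs (K − S): max(-201.3, 0) = 0, max(-83.68, 0) = 0, max(-8.08, 0) = 0, max(40.52, 0) = 40.52
Node uu (S = 235.2): continuation = 1/1.07·[0.3400·0.0000 + 0.6600·0.0000] = 0.0000; exercise value = 0.0000 ≤ continuation, so V_uu = 0.0000
Node ud (S = 151.2): continuation = 1/1.07·[0.3400·0.0000 + 0.6600·0.0000] = 0.0000; exercise value = 0.0000 ≤ continuation, so V_ud = 0.0000
Node dd (S = 97.2): continuation = 1/1.07·[0.3400·0.0000 + 0.6600·40.5200] = 24.9936; exercise value = 30.8000 > continuation, so V_dd = 30.8000 (exercise)
Node u (S = 168): continuation = 1/1.07·[0.3400·0.0000 + 0.6600·0.0000] = 0.0000; exercise value = 0.0000 ≤ continuation, so V_u = 0.0000
Node d (S = 108): continuation = 1/1.07·[0.3400·0.0000 + 0.6600·30.8000] = 18.9981; exercise value = 20.0000 > continuation, so V_d = 20.0000 (exercise)
Node 0 (S = 120): continuation = 1/1.07·[0.3400·0.0000 + 0.6600·20.0000] = 12.3364; exercise value = 8.0000 ≤ continuation, so V_0 = 12.3364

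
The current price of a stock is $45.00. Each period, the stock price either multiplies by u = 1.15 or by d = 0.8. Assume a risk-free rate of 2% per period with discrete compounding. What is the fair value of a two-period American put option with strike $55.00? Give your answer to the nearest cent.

Risk-neutral probability p = (1 + 0.02 − 0.8)/(1.15 − 0.8) = 0.2200/0.3500 = 0.6286
Terminal stock prices: S_uu = 59.51, S_ud = 41.4, S_dd = 28.8
Terminal payoffs (K − S): max(-4.512, 0) = 0, max(13.6, 0) = 13.6, max(26.2, 0) = 26.2
Node u (S = 51.75): continuation = 1/1.02·[0.6286·0.0000 + 0.3714·13.6000] = 4.9524; exercise value = 3.2500 ≤ continuation, so V_u = 4.9524
Node d (S = 36): continuation = 1/1.02·[0.6286·13.6000 + 0.3714·26.2000] = 17.9216; exercise value = 19.0000 > continuation, so V_d = 19.0000 (exercise)
Node 0 (S = 45): continuation = 1/1.02·[0.6286·4.9524 + 0.3714·19.0000] = 9.9707; exercise value = 10.0000 > continuation, so V_0 = 10.0000 (exercise)

$10.00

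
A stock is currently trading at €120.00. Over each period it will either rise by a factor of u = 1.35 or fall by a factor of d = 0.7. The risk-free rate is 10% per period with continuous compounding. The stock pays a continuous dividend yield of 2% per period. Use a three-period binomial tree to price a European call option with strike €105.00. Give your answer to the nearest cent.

Per-period risk-free factor R = e^0.1 = 1.1052; dividend-adjusted growth = e^(0.1−0.02) = 1.0833.
Risk-neutral probability p = (1.0833 − 0.7)/(1.35 − 0.7) = 0.3833/0.6500 = 0.5897
Terminal stock prices: S_uuu = 295.2, S_uud = 153.1, S_udd = 79.38, S_ddd = 41.16
Terminal payoffs (S − K): max(190.2, 0) = 190.2, max(48.09, 0) = 48.09, max(-25.62, 0) = 0, max(-63.84, 0) = 0
Node uu (S = 218.7): V_uu = e^(−0.1)·[0.5897·190.2450 + 0.4103·48.0900] = 119.3615
Node ud (S = 113.4): V_ud = e^(−0.1)·[0.5897·48.0900 + 0.4103·0.0000] = 25.6588
Node dd (S = 58.8): V_dd = e^(−0.1)·[0.5897·0.0000 + 0.4103·0.0000] = 0.0000
Node u (S = 162): V_u = e^(−0.1)·[0.5897·119.3615 + 0.4103·25.6588] = 73.2128
Node d (S = 84): V_d = e^(−0.1)·[0.5897·25.6588 + 0.4103·0.0000] = 13.6904
Node 0 (S = 120): V_0 = e^(−0.1)·[0.5897·73.2128 + 0.4103·13.6904] = 44.1463

€44.15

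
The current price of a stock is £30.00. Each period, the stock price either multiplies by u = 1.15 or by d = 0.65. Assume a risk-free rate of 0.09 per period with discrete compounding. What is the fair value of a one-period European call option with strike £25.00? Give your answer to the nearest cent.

£7.67

Risk-neutral probability p = (1 + 0.09 − 0.65)/(1.15 − 0.65) = 0.4400/0.5000 = 0.8800
Terminal stock prices: S_u = 34.5, S_d = 19.5
Terminal payoffs (S − K): max(9.5, 0) = 9.5, max(-5.5, 0) = 0
Node 0 (S = 30): V_0 = 1/1.09·[0.8800·9.5000 + 0.1200·0.0000] = 7.6697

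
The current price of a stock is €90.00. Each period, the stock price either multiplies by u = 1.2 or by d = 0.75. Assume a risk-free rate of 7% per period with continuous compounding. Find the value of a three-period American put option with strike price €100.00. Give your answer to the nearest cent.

€12.27

Risk-neutral probability p = (e^0.07 − 0.75)/(1.2 − 0.75) = 0.3225/0.4500 = 0.7167
Terminal stock prices: S_uuu = 155.5, S_uud = 97.2, S_udd = 60.75, S_ddd = 37.97
Terminal payoffs (K − S): max(-55.52, 0) = 0, max(2.8, 0) = 2.8, max(39.25, 0) = 39.25, max(62.03, 0) = 62.03
Node uu (S = 129.6): continuation = e^(−0.07)·[0.7167·0.0000 + 0.2833·2.8000] = 0.7397; exercise value = 0.0000 ≤ continuation, so V_uu = 0.7397
Node ud (S = 81): continuation = e^(−0.07)·[0.7167·2.8000 + 0.2833·39.2500] = 12.2394; exercise value = 19.0000 > continuation, so V_ud = 19.0000 (exercise)
Node dd (S = 50.62): continuation = e^(−0.07)·[0.7167·39.2500 + 0.2833·62.0312] = 42.6144; exercise value = 49.3750 > continuation, so V_dd = 49.3750 (exercise)
Node u (S = 108): continuation = e^(−0.07)·[0.7167·0.7397 + 0.2833·19.0000] = 5.5133; exercise value = 0.0000 ≤ continuation, so V_u = 5.5133
Node d (S = 67.5): continuation = e^(−0.07)·[0.7167·19.0000 + 0.2833·49.3750] = 25.7394; exercise value = 32.5000 > continuation, so V_d = 32.5000 (exercise)
Node 0 (S = 90): continuation = e^(−0.07)·[0.7167·5.5133 + 0.2833·32.5000] = 12.2694; exercise value = 10.0000 ≤ continuation, so V_0 = 12.2694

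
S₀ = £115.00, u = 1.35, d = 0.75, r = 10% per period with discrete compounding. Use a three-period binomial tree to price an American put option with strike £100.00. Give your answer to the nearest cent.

£7.00

Risk-neutral probability p = (1 + 0.1 − 0.75)/(1.35 − 0.75) = 0.3500/0.6000 = 0.5833
Terminal stock prices: S_uuu = 282.9, S_uud = 157.2, S_udd = 87.33, S_ddd = 48.52
Terminal payoffs (K − S): max(-182.9, 0) = 0, max(-57.19, 0) = 0, max(12.67, 0) = 12.67, max(51.48, 0) = 51.48
Node uu (S = 209.6): continuation = 1/1.1·[0.5833·0.0000 + 0.4167·0.0000] = 0.0000; exercise value = 0.0000 ≤ continuation, so V_uu = 0.0000
Node ud (S = 116.4): continuation = 1/1.1·[0.5833·0.0000 + 0.4167·12.6719] = 4.8000; exercise value = 0.0000 ≤ continuation, so V_ud = 4.8000
Node dd (S = 64.69): continuation = 1/1.1·[0.5833·12.6719 + 0.4167·51.4844] = 26.2216; exercise value = 35.3125 > continuation, so V_dd = 35.3125 (exercise)
Node u (S = 155.2): continuation = 1/1.1·[0.5833·0.0000 + 0.4167·4.8000] = 1.8182; exercise value = 0.0000 ≤ continuation, so V_u = 1.8182
Node d (S = 86.25): continuation = 1/1.1·[0.5833·4.8000 + 0.4167·35.3125] = 15.9214; exercise value = 13.7500 ≤ continuation, so V_d = 15.9214
Node 0 (S = 115): continuation = 1/1.1·[0.5833·1.8182 + 0.4167·15.9214] = 6.9950; exercise value = 0.0000 ≤ continuation, so V_0 = 6.9950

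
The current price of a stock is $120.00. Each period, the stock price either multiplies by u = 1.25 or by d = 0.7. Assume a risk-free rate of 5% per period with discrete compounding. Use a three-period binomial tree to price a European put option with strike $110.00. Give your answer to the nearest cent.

$10.82

Risk-neutral probability p = (1 + 0.05 − 0.7)/(1.25 − 0.7) = 0.3500/0.5500 = 0.6364
Terminal stock prices: S_uuu = 234.4, S_uud = 131.2, S_udd = 73.5, S_ddd = 41.16
Terminal payoffs (K − S): max(-124.4, 0) = 0, max(-21.25, 0) = 0, max(36.5, 0) = 36.5, max(68.84, 0) = 68.84
Node uu (S = 187.5): V_uu = 1/1.05·[0.6364·0.0000 + 0.3636·0.0000] = 0.0000
Node ud (S = 105): V_ud = 1/1.05·[0.6364·0.0000 + 0.3636·36.5000] = 12.6407
Node dd (S = 58.8): V_dd = 1/1.05·[0.6364·36.5000 + 0.3636·68.8400] = 45.9619
Node u (S = 150): V_u = 1/1.05·[0.6364·0.0000 + 0.3636·12.6407] = 4.3777
Node d (S = 84): V_d = 1/1.05·[0.6364·12.6407 + 0.3636·45.9619] = 23.5786
Node 0 (S = 120): V_0 = 1/1.05·[0.6364·4.3777 + 0.3636·23.5786] = 10.8189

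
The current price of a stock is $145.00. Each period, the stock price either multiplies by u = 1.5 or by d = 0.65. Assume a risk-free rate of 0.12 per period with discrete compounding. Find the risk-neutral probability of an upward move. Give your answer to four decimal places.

p = 0.5529

Risk-neutral probability p = (1 + 0.12 − 0.65)/(1.5 − 0.65) = 0.4700/0.8500 = 0.5529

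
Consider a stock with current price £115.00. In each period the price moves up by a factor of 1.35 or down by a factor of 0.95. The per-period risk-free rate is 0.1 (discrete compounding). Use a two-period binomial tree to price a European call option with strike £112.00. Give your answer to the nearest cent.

£25.09

Risk-neutral probability p = (1 + 0.1 − 0.95)/(1.35 − 0.95) = 0.1500/0.4000 = 0.3750
Terminal stock prices: S_uu = 209.6, S_ud = 147.5, S_dd = 103.8
Terminal payoffs (S − K): max(97.59, 0) = 97.59, max(35.49, 0) = 35.49, max(-8.213, 0) = 0
Node u (S = 155.2): V_u = 1/1.1·[0.3750·97.5875 + 0.6250·35.4875] = 53.4318
Node d (S = 109.2): V_d = 1/1.1·[0.3750·35.4875 + 0.6250·0.0000] = 12.0980
Node 0 (S = 115): V_0 = 1/1.1·[0.3750·53.4318 + 0.6250·12.0980] = 25.0893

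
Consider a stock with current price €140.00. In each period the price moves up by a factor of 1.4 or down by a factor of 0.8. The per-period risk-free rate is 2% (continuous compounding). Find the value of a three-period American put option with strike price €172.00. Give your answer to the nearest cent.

€44.62

Risk-neutral probability p = (e^0.02 − 0.8)/(1.4 − 0.8) = 0.2202/0.6000 = 0.3670
Terminal stock prices: S_uuu = 384.2, S_uud = 219.5, S_udd = 125.4, S_ddd = 71.68
Terminal payoffs (K − S): max(-212.2, 0) = 0, max(-47.52, 0) = 0, max(46.56, 0) = 46.56, max(100.3, 0) = 100.3
Node uu (S = 274.4): continuation = e^(−0.02)·[0.3670·0.0000 + 0.6330·0.0000] = 0.0000; exercise value = 0.0000 ≤ continuation, so V_uu = 0.0000
Node ud (S = 156.8): continuation = e^(−0.02)·[0.3670·0.0000 + 0.6330·46.5600] = 28.8888; exercise value = 15.2000 ≤ continuation, so V_ud = 28.8888
Node dd (S = 89.6): continuation = e^(−0.02)·[0.3670·46.5600 + 0.6330·100.3200] = 78.9942; exercise value = 82.4000 > continuation, so V_dd = 82.4000 (exercise)
Node u (S = 196): continuation = e^(−0.02)·[0.3670·0.0000 + 0.6330·28.8888] = 17.9244; exercise value = 0.0000 ≤ continuation, so V_u = 17.9244
Node d (S = 112): continuation = e^(−0.02)·[0.3670·28.8888 + 0.6330·82.4000] = 61.5185; exercise value = 60.0000 ≤ continuation, so V_d = 61.5185
Node 0 (S = 140): continuation = e^(−0.02)·[0.3670·17.9244 + 0.6330·61.5185] = 44.6180; exercise value = 32.0000 ≤ continuation, so V_0 = 44.6180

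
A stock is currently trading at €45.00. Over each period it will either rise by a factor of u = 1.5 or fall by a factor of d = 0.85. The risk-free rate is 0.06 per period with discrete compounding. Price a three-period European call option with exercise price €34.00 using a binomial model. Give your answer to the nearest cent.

Risk-neutral probability p = (1 + 0.06 − 0.85)/(1.5 − 0.85) = 0.2100/0.6500 = 0.3231
Terminal stock prices: S_uuu = 151.9, S_uud = 86.06, S_udd = 48.77, S_ddd = 27.64
Terminal payoffs (S − K): max(117.9, 0) = 117.9, max(52.06, 0) = 52.06, max(14.77, 0) = 14.77, max(-6.364, 0) = 0
Node uu (S = 101.2): V_uu = 1/1.06·[0.3231·117.8750 + 0.6769·52.0625] = 69.1745
Node ud (S = 57.38): V_ud = 1/1.06·[0.3231·52.0625 + 0.6769·14.7687] = 25.2995
Node dd (S = 32.51): V_dd = 1/1.06·[0.3231·14.7687 + 0.6769·0.0000] = 4.5014
Node u (S = 67.5): V_u = 1/1.06·[0.3231·69.1745 + 0.6769·25.2995] = 37.2401
Node d (S = 38.25): V_d = 1/1.06·[0.3231·25.2995 + 0.6769·4.5014] = 10.5856
Node 0 (S = 45): V_0 = 1/1.06·[0.3231·37.2401 + 0.6769·10.5856] = 18.1105

€18.11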